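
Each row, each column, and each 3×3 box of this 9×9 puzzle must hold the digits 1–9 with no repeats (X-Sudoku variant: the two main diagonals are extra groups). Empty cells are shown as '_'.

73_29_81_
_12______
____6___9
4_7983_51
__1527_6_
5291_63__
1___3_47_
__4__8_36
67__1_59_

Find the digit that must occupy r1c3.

6

r2c8 = 4 (sole candidate).
r3c1 = 8 (sole candidate).
r3c3 = 5 (sole candidate).
r3c7 = 7 (sole candidate).
r3c8 = 2 (sole candidate).
r4c2 = 6 (sole candidate).
r4c7 = 2 (sole candidate).
r5c1 = 3 (sole candidate).
r5c2 = 8 (sole candidate).
r5c7 = 9 (sole candidate).
r5c9 = 4 (sole candidate).
r6c5 = 4 (sole candidate).
r6c8 = 8 (sole candidate).
r6c9 = 7 (sole candidate).
r7c3 = 8 (sole candidate).
r7c4 = 6 (sole candidate).
r7c9 = 2 (sole candidate).
r8c4 = 7 (sole candidate).
r8c5 = 5 (sole candidate).
r8c7 = 1 (sole candidate).
r9c3 = 3 (sole candidate).
r9c4 = 4 (sole candidate).
r9c6 = 2 (sole candidate).
r9c9 = 8 (sole candidate).
r1c3 = 6: row 1 has {1,2,3,7,8,9}; col 3 has {1,2,3,4,5,7,8,9}; box has {1,2,3,5,7,8} → only 6 remains.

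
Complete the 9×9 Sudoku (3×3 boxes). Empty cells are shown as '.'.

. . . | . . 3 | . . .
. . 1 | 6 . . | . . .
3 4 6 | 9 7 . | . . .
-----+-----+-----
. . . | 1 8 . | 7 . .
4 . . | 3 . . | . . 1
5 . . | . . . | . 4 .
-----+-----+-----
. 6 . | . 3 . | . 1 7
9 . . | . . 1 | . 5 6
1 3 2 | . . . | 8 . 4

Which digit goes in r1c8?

r7c1 = 8 (sole candidate).
r8c2 = 7 (sole candidate).
r8c3 = 4 (sole candidate).
r8c5 = 2 (sole candidate).
r8c7 = 3 (sole candidate).
r9c8 = 9 (sole candidate).
r7c3 = 5 (sole candidate).
r7c4 = 4 (sole candidate).
r7c6 = 9 (sole candidate).
r7c7 = 2 (sole candidate).
r8c4 = 8 (sole candidate).
r3c7 = 1 (hidden single in row 3).
r1c5 = 1 (hidden single in row 1).
r1c7 = 4 (hidden single in row 1).
r1c8 = 6: in row 1, 6 can only go here (every other open cell in that row sees a 6).

6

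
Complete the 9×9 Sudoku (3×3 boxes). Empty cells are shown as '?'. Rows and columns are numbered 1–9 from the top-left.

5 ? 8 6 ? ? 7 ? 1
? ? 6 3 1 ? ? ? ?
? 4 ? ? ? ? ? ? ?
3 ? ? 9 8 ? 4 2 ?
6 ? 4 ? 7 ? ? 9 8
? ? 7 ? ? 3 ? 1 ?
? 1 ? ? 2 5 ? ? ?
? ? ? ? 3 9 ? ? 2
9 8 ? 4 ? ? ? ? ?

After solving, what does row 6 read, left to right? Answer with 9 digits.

897243615

row 4, column 2 = 5: row 4 has {2,3,4,8,9}; col 2 has {1,4,8}; box has {3,4,6,7} → only 5 remains.
row 4, column 3 = 1: row 4 has {2,3,4,5,8,9}; col 3 has {4,6,7,8}; box has {3,4,5,6,7} → only 1 remains.
row 4, column 6 = 6: row 4 has {1,2,3,4,5,8,9}; col 6 has {3,5,9}; box has {3,7,8,9} → only 6 remains.
row 4, column 9 = 7: row 4 has {1,2,3,4,5,6,8,9}; col 9 has {1,2,8}; box has {1,2,4,8,9} → only 7 remains.
row 5, column 2 = 2: row 5 has {4,6,7,8,9}; col 2 has {1,4,5,8}; box has {1,3,4,5,6,7} → only 2 remains.
row 5, column 6 = 1: row 5 has {2,4,6,7,8,9}; col 6 has {3,5,6,9}; box has {3,6,7,8,9} → only 1 remains.
row 6, column 1 = 8: row 6 has {1,3,7}; col 1 has {3,5,6,9}; box has {1,2,3,4,5,6,7} → only 8 remains.
row 6, column 2 = 9: row 6 has {1,3,7,8}; col 2 has {1,2,4,5,8}; box has {1,2,3,4,5,6,7,8} → only 9 remains.
row 7, column 3 = 3: row 7 has {1,2,5}; col 3 has {1,4,6,7,8}; box has {1,8,9} → only 3 remains.
row 8, column 3 = 5: row 8 has {2,3,9}; col 3 has {1,3,4,6,7,8}; box has {1,3,8,9} → only 5 remains.
row 9, column 3 = 2: row 9 has {4,8,9}; col 3 has {1,3,4,5,6,7,8}; box has {1,3,5,8,9} → only 2 remains.
row 9, column 5 = 6: row 9 has {2,4,8,9}; col 5 has {1,2,3,7,8}; box has {2,3,4,5,9} → only 6 remains.
row 9, column 6 = 7: row 9 has {2,4,6,8,9}; col 6 has {1,3,5,6,9}; box has {2,3,4,5,6,9} → only 7 remains.
row 1, column 2 = 3: row 1 has {1,5,6,7,8}; col 2 has {1,2,4,5,8,9}; box has {4,5,6,8} → only 3 remains.
row 1, column 8 = 4: row 1 has {1,3,5,6,7,8}; col 8 has {1,2,9}; box has {1,7} → only 4 remains.
row 2, column 2 = 7: row 2 has {1,3,6}; col 2 has {1,2,3,4,5,8,9}; box has {3,4,5,6,8} → only 7 remains.
row 3, column 3 = 9: row 3 has {4}; col 3 has {1,2,3,4,5,6,7,8}; box has {3,4,5,6,7,8} → only 9 remains.
row 3, column 5 = 5: row 3 has {4,9}; col 5 has {1,2,3,6,7,8}; box has {1,3,6} → only 5 remains.
row 5, column 4 = 5: row 5 has {1,2,4,6,7,8,9}; col 4 has {3,4,6,9}; box has {1,3,6,7,8,9} → only 5 remains.
row 5, column 7 = 3: row 5 has {1,2,4,5,6,7,8,9}; col 7 has {4,7}; box has {1,2,4,7,8,9} → only 3 remains.
row 6, column 4 = 2: row 6 has {1,3,7,8,9}; col 4 has {3,4,5,6,9}; box has {1,3,5,6,7,8,9} → only 2 remains.
row 6, column 5 = 4: row 6 has {1,2,3,7,8,9}; col 5 has {1,2,3,5,6,7,8}; box has {1,2,3,5,6,7,8,9} → only 4 remains.
row 7, column 4 = 8: row 7 has {1,2,3,5}; col 4 has {2,3,4,5,6,9}; box has {2,3,4,5,6,7,9} → only 8 remains.
row 8, column 2 = 6: row 8 has {2,3,5,9}; col 2 has {1,2,3,4,5,7,8,9}; box has {1,2,3,5,8,9} → only 6 remains.
row 8, column 4 = 1: row 8 has {2,3,5,6,9}; col 4 has {2,3,4,5,6,8,9}; box has {2,3,4,5,6,7,8,9} → only 1 remains.
row 8, column 7 = 8: row 8 has {1,2,3,5,6,9}; col 7 has {3,4,7}; box has {2} → only 8 remains.
row 8, column 8 = 7: row 8 has {1,2,3,5,6,8,9}; col 8 has {1,2,4,9}; box has {2,8} → only 7 remains.
row 1, column 5 = 9: row 1 has {1,3,4,5,6,7,8}; col 5 has {1,2,3,4,5,6,7,8}; box has {1,3,5,6} → only 9 remains.
row 1, column 6 = 2: row 1 has {1,3,4,5,6,7,8,9}; col 6 has {1,3,5,6,7,9}; box has {1,3,5,6,9} → only 2 remains.
row 2, column 1 = 2: row 2 has {1,3,6,7}; col 1 has {3,5,6,8,9}; box has {3,4,5,6,7,8,9} → only 2 remains.
row 3, column 1 = 1: row 3 has {4,5,9}; col 1 has {2,3,5,6,8,9}; box has {2,3,4,5,6,7,8,9} → only 1 remains.
row 3, column 4 = 7: row 3 has {1,4,5,9}; col 4 has {1,2,3,4,5,6,8,9}; box has {1,2,3,5,6,9} → only 7 remains.
row 3, column 6 = 8: row 3 has {1,4,5,7,9}; col 6 has {1,2,3,5,6,7,9}; box has {1,2,3,5,6,7,9} → only 8 remains.
row 7, column 8 = 6: row 7 has {1,2,3,5,8}; col 8 has {1,2,4,7,9}; box has {2,7,8} → only 6 remains.
row 8, column 1 = 4: row 8 has {1,2,3,5,6,7,8,9}; col 1 has {1,2,3,5,6,8,9}; box has {1,2,3,5,6,8,9} → only 4 remains.
row 2, column 6 = 4: row 2 has {1,2,3,6,7}; col 6 has {1,2,3,5,6,7,8,9}; box has {1,2,3,5,6,7,8,9} → only 4 remains.
row 3, column 8 = 3: row 3 has {1,4,5,7,8,9}; col 8 has {1,2,4,6,7,9}; box has {1,4,7} → only 3 remains.
row 3, column 9 = 6: row 3 has {1,3,4,5,7,8,9}; col 9 has {1,2,7,8}; box has {1,3,4,7} → only 6 remains.
row 6, column 9 = 5: row 6 has {1,2,3,4,7,8,9}; col 9 has {1,2,6,7,8}; box has {1,2,3,4,7,8,9} → only 5 remains.
row 7, column 1 = 7: row 7 has {1,2,3,5,6,8}; col 1 has {1,2,3,4,5,6,8,9}; box has {1,2,3,4,5,6,8,9} → only 7 remains.
row 7, column 7 = 9: row 7 has {1,2,3,5,6,7,8}; col 7 has {3,4,7,8}; box has {2,6,7,8} → only 9 remains.
row 7, column 9 = 4: row 7 has {1,2,3,5,6,7,8,9}; col 9 has {1,2,5,6,7,8}; box has {2,6,7,8,9} → only 4 remains.
row 9, column 8 = 5: row 9 has {2,4,6,7,8,9}; col 8 has {1,2,3,4,6,7,9}; box has {2,4,6,7,8,9} → only 5 remains.
row 9, column 9 = 3: row 9 has {2,4,5,6,7,8,9}; col 9 has {1,2,4,5,6,7,8}; box has {2,4,5,6,7,8,9} → only 3 remains.
row 2, column 7 = 5: row 2 has {1,2,3,4,6,7}; col 7 has {3,4,7,8,9}; box has {1,3,4,6,7} → only 5 remains.
row 2, column 8 = 8: row 2 has {1,2,3,4,5,6,7}; col 8 has {1,2,3,4,5,6,7,9}; box has {1,3,4,5,6,7} → only 8 remains.
row 2, column 9 = 9: row 2 has {1,2,3,4,5,6,7,8}; col 9 has {1,2,3,4,5,6,7,8}; box has {1,3,4,5,6,7,8} → only 9 remains.
row 3, column 7 = 2: row 3 has {1,3,4,5,6,7,8,9}; col 7 has {3,4,5,7,8,9}; box has {1,3,4,5,6,7,8,9} → only 2 remains.
row 6, column 7 = 6: row 6 has {1,2,3,4,5,7,8,9}; col 7 has {2,3,4,5,7,8,9}; box has {1,2,3,4,5,7,8,9} → only 6 remains.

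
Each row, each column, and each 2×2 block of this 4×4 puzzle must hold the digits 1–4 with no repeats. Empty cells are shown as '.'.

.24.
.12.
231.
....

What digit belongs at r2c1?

4

r1c1 = 3 (sole candidate).
r1c4 = 1 (sole candidate).
r2c1 = 4: row 2 has {1,2}; col 1 has {2,3}; box has {1,2,3} → only 4 remains.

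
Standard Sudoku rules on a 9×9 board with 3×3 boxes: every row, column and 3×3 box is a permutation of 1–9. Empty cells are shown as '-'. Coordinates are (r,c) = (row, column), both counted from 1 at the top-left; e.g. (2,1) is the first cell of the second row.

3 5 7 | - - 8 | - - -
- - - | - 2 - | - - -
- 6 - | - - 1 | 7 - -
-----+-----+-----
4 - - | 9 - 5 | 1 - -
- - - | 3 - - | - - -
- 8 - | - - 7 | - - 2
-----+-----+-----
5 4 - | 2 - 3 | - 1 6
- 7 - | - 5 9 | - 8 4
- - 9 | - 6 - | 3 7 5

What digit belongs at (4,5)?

(4,5) = 8: row 4 has {1,4,5,9}; col 5 has {2,5,6}; box has {3,5,7,9} → only 8 remains.

8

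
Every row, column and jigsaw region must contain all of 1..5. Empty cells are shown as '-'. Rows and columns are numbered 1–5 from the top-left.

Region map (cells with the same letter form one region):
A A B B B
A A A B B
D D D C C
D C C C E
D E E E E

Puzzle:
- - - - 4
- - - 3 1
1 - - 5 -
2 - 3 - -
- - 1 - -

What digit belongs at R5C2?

2

R1C4 = 2: row 1 has {4}; col 4 has {3,5}; region has {1,3,4} → only 2 remains.
R3C3 = 4: row 3 has {1,5}; col 3 has {1,3}; region has {1,2} → only 4 remains.
R3C5 = 2: row 3 has {1,4,5}; col 5 has {1,4}; region has {3,5} → only 2 remains.
R4C5 = 5: row 4 has {2,3}; col 5 has {1,2,4}; region has {1} → only 5 remains.
R5C4 = 4: row 5 has {1}; col 4 has {2,3,5}; region has {1,5} → only 4 remains.
R5C5 = 3: row 5 has {1,4}; col 5 has {1,2,4,5}; region has {1,4,5} → only 3 remains.
R1C3 = 5: row 1 has {2,4}; col 3 has {1,3,4}; region has {1,2,3,4} → only 5 remains.
R2C3 = 2: row 2 has {1,3}; col 3 has {1,3,4,5}; region has {} → only 2 remains.
R3C2 = 3: row 3 has {1,2,4,5}; col 2 has {}; region has {1,2,4} → only 3 remains.
R4C4 = 1: row 4 has {2,3,5}; col 4 has {2,3,4,5}; region has {2,3,5} → only 1 remains.
R5C1 = 5: row 5 has {1,3,4}; col 1 has {1,2}; region has {1,2,3,4} → only 5 remains.
R5C2 = 2: row 5 has {1,3,4,5}; col 2 has {3}; region has {1,3,4,5} → only 2 remains.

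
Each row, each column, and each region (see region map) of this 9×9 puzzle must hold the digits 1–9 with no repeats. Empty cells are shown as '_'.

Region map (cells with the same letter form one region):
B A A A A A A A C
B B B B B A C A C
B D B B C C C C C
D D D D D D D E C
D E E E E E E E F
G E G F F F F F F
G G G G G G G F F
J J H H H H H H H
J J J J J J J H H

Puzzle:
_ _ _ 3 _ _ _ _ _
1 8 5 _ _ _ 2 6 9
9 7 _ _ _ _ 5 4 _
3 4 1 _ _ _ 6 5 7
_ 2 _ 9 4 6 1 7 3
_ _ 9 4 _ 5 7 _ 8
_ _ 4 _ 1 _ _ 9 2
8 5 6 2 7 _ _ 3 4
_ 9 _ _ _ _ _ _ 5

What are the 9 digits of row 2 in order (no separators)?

R1C2 = 1 (sole candidate).
R1C9 = 6 (sole candidate).
R2C4 = 7: row 2 has {1,2,5,6,8,9}; col 4 has {2,3,4,9}; region has {1,5,8,9} → only 7 remains.
R2C5 = 3: row 2 has {1,2,5,6,7,8,9}; col 5 has {1,4,7}; region has {1,5,7,8,9} → only 3 remains.
R2C6 = 4: row 2 has {1,2,3,5,6,7,8,9}; col 6 has {5,6}; region has {1,3,6} → only 4 remains.

185734269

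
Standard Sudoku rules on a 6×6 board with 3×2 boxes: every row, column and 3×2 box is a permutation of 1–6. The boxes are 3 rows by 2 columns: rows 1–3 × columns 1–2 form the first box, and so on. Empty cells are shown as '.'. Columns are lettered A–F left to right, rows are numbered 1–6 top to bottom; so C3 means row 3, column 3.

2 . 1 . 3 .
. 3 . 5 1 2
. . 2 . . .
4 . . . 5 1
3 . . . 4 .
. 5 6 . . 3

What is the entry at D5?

1

A2 = 6: row 2 has {1,2,3,5}; col 1 has {2,3,4}; box has {2,3} → only 6 remains.
C2 = 4: row 2 has {1,2,3,5,6}; col 3 has {1,2,6}; box has {1,2,5} → only 4 remains.
E3 = 6: row 3 has {2}; col 5 has {1,3,4,5}; box has {1,2,3} → only 6 remains.
C4 = 3: row 4 has {1,4,5}; col 3 has {1,2,4,6}; box has {6} → only 3 remains.
D4 = 2: row 4 has {1,3,4,5}; col 4 has {5}; box has {3,6} → only 2 remains.
C5 = 5: row 5 has {3,4}; col 3 has {1,2,3,4,6}; box has {2,3,6} → only 5 remains.
D5 = 1: row 5 has {3,4,5}; col 4 has {2,5}; box has {2,3,5,6} → only 1 remains.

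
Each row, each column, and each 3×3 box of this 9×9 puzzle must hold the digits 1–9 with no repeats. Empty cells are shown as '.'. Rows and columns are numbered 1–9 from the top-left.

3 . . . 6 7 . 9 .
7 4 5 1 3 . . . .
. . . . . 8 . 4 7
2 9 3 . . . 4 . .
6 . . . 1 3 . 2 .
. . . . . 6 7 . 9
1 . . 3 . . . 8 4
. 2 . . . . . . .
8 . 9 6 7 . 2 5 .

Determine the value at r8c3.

r2c8 = 6: row 2 has {1,3,4,5,7}; col 8 has {2,4,5,8,9}; box has {4,7,9} → only 6 remains.
r3c1 = 9: row 3 has {4,7,8}; col 1 has {1,2,3,6,7,8}; box has {3,4,5,7} → only 9 remains.
r4c6 = 5: row 4 has {2,3,4,9}; col 6 has {3,6,7,8}; box has {1,3,6} → only 5 remains.
r4c8 = 1: row 4 has {2,3,4,5,9}; col 8 has {2,4,5,6,8,9}; box has {2,4,7,9} → only 1 remains.
r6c8 = 3: row 6 has {6,7,9}; col 8 has {1,2,4,5,6,8,9}; box has {1,2,4,7,9} → only 3 remains.
r8c8 = 7: row 8 has {2}; col 8 has {1,2,3,4,5,6,8,9}; box has {2,4,5,8} → only 7 remains.
r9c2 = 3: row 9 has {2,5,6,7,8,9}; col 2 has {2,4,9}; box has {1,2,8,9} → only 3 remains.
r9c9 = 1: row 9 has {2,3,5,6,7,8,9}; col 9 has {4,7,9}; box has {2,4,5,7,8} → only 1 remains.
r2c7 = 8: row 2 has {1,3,4,5,6,7}; col 7 has {2,4,7}; box has {4,6,7,9} → only 8 remains.
r2c9 = 2: row 2 has {1,3,4,5,6,7,8}; col 9 has {1,4,7,9}; box has {4,6,7,8,9} → only 2 remains.
r4c5 = 8: row 4 has {1,2,3,4,5,9}; col 5 has {1,3,6,7}; box has {1,3,5,6} → only 8 remains.
r4c9 = 6: row 4 has {1,2,3,4,5,8,9}; col 9 has {1,2,4,7,9}; box has {1,2,3,4,7,9} → only 6 remains.
r5c7 = 5: row 5 has {1,2,3,6}; col 7 has {2,4,7,8}; box has {1,2,3,4,6,7,9} → only 5 remains.
r5c9 = 8: row 5 has {1,2,3,5,6}; col 9 has {1,2,4,6,7,9}; box has {1,2,3,4,5,6,7,9} → only 8 remains.
r8c9 = 3: row 8 has {2,7}; col 9 has {1,2,4,6,7,8,9}; box has {1,2,4,5,7,8} → only 3 remains.
r9c6 = 4: row 9 has {1,2,3,5,6,7,8,9}; col 6 has {3,5,6,7,8}; box has {3,6,7} → only 4 remains.
r1c7 = 1: row 1 has {3,6,7,9}; col 7 has {2,4,5,7,8}; box has {2,4,6,7,8,9} → only 1 remains.
r1c9 = 5: row 1 has {1,3,6,7,9}; col 9 has {1,2,3,4,6,7,8,9}; box has {1,2,4,6,7,8,9} → only 5 remains.
r2c6 = 9: row 2 has {1,2,3,4,5,6,7,8}; col 6 has {3,4,5,6,7,8}; box has {1,3,6,7,8} → only 9 remains.
r3c7 = 3: row 3 has {4,7,8,9}; col 7 has {1,2,4,5,7,8}; box has {1,2,4,5,6,7,8,9} → only 3 remains.
r4c4 = 7: row 4 has {1,2,3,4,5,6,8,9}; col 4 has {1,3,6}; box has {1,3,5,6,8} → only 7 remains.
r5c2 = 7: row 5 has {1,2,3,5,6,8}; col 2 has {2,3,4,9}; box has {2,3,6,9} → only 7 remains.
r5c3 = 4: row 5 has {1,2,3,5,6,7,8}; col 3 has {3,5,9}; box has {2,3,6,7,9} → only 4 remains.
r5c4 = 9: row 5 has {1,2,3,4,5,6,7,8}; col 4 has {1,3,6,7}; box has {1,3,5,6,7,8} → only 9 remains.
r6c1 = 5: row 6 has {3,6,7,9}; col 1 has {1,2,3,6,7,8,9}; box has {2,3,4,6,7,9} → only 5 remains.
r7c6 = 2: row 7 has {1,3,4,8}; col 6 has {3,4,5,6,7,8,9}; box has {3,4,6,7} → only 2 remains.
r8c1 = 4: row 8 has {2,3,7}; col 1 has {1,2,3,5,6,7,8,9}; box has {1,2,3,8,9} → only 4 remains.
r8c3 = 6: row 8 has {2,3,4,7}; col 3 has {3,4,5,9}; box has {1,2,3,4,8,9} → only 6 remains.

6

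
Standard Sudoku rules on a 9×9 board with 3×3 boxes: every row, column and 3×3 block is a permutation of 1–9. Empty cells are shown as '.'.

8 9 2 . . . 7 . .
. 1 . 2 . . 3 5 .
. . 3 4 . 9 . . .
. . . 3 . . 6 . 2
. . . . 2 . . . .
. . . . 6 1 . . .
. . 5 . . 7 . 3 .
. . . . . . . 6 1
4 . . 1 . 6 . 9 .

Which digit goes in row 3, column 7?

8

row 2, column 6 = 8 (sole candidate).
row 2, column 5 = 7 (sole candidate).
row 2, column 1 = 6 (sole candidate).
row 2, column 3 = 4 (sole candidate).
row 2, column 9 = 9 (sole candidate).
row 3, column 9 = 6 (hidden single in row 3).
row 1, column 9 = 4 (sole candidate).
row 7, column 9 = 8 (sole candidate).
row 1, column 8 = 1 (sole candidate).
row 7, column 4 = 9 (sole candidate).
row 7, column 5 = 4 (sole candidate).
row 7, column 7 = 2 (sole candidate).
row 9, column 7 = 5 (sole candidate).
row 9, column 9 = 7 (sole candidate).
row 3, column 7 = 8: row 3 has {3,4,6,9}; col 7 has {2,3,5,6,7}; box has {1,3,4,5,6,7,9} → only 8 remains.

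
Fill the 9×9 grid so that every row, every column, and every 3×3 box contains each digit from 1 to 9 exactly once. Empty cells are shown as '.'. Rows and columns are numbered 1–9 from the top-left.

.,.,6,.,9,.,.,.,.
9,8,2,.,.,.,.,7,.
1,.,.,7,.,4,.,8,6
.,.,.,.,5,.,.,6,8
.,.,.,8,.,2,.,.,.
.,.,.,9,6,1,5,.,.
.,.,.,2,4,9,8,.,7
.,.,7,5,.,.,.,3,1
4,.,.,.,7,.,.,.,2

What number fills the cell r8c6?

6

r5c5 = 3: row 5 has {2,8}; col 5 has {4,5,6,7,9}; box has {1,2,5,6,8,9} → only 3 remains.
r7c8 = 5: row 7 has {2,4,7,8,9}; col 8 has {3,6,7,8}; box has {1,2,3,7,8} → only 5 remains.
r8c5 = 8: row 8 has {1,3,5,7}; col 5 has {3,4,5,6,7,9}; box has {2,4,5,7,9} → only 8 remains.
r8c6 = 6: row 8 has {1,3,5,7,8}; col 6 has {1,2,4,9}; box has {2,4,5,7,8,9} → only 6 remains.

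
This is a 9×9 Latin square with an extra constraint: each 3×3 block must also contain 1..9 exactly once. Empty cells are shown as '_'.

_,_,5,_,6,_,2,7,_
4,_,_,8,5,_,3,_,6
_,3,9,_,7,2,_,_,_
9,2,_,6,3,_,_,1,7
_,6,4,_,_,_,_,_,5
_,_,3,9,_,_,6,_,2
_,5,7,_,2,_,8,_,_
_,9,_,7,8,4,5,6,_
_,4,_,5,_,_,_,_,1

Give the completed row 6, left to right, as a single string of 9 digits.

513947682

r2c8 = 9 (sole candidate).
r4c3 = 8 (sole candidate).
r4c6 = 5 (sole candidate).
r4c7 = 4 (sole candidate).
r5c5 = 1 (sole candidate).
r5c7 = 9 (sole candidate).
r6c5 = 4: row 6 has {2,3,6,9}; col 5 has {1,2,3,5,6,7,8}; box has {1,3,5,6,9} → only 4 remains.
r6c8 = 8: row 6 has {2,3,4,6,9}; col 8 has {1,6,7,9}; box has {1,2,4,5,6,7,9} → only 8 remains.
r8c9 = 3 (sole candidate).
r9c5 = 9 (sole candidate).
r9c7 = 7 (sole candidate).
r9c8 = 2 (sole candidate).
r2c6 = 1 (sole candidate).
r3c4 = 4 (sole candidate).
r3c7 = 1 (sole candidate).
r3c8 = 5 (sole candidate).
r3c9 = 8 (sole candidate).
r5c1 = 7 (sole candidate).
r5c4 = 2 (sole candidate).
r5c6 = 8 (sole candidate).
r5c8 = 3 (sole candidate).
r6c2 = 1: row 6 has {2,3,4,6,8,9}; col 2 has {2,3,4,5,6,9}; box has {2,3,4,6,7,8,9} → only 1 remains.
r6c6 = 7: row 6 has {1,2,3,4,6,8,9}; col 6 has {1,2,4,5,8}; box has {1,2,3,4,5,6,8,9} → only 7 remains.
r7c8 = 4 (sole candidate).
r7c9 = 9 (sole candidate).
r9c3 = 6 (sole candidate).
r9c6 = 3 (sole candidate).
r1c2 = 8 (sole candidate).
r1c4 = 3 (sole candidate).
r1c6 = 9 (sole candidate).
r1c9 = 4 (sole candidate).
r2c2 = 7 (sole candidate).
r2c3 = 2 (sole candidate).
r3c1 = 6 (sole candidate).
r6c1 = 5: row 6 has {1,2,3,4,6,7,8,9}; col 1 has {4,6,7,9}; box has {1,2,3,4,6,7,8,9} → only 5 remains.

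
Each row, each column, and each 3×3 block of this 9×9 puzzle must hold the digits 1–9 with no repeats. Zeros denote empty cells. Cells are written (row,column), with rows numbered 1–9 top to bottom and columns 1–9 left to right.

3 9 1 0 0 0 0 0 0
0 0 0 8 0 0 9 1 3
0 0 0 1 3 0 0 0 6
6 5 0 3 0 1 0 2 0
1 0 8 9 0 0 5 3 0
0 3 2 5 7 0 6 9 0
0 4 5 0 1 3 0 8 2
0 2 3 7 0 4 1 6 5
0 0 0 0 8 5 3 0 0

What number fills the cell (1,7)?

2

(4,5) = 4: row 4 has {1,2,3,5,6}; col 5 has {1,3,7,8}; box has {1,3,5,7,9} → only 4 remains.
(5,2) = 7: row 5 has {1,3,5,8,9}; col 2 has {2,3,4,5,9}; box has {1,2,3,5,6,8} → only 7 remains.
(5,9) = 4: row 5 has {1,3,5,7,8,9}; col 9 has {2,3,5,6}; box has {2,3,5,6,9} → only 4 remains.
(6,1) = 4: row 6 has {2,3,5,6,7,9}; col 1 has {1,3,6}; box has {1,2,3,5,6,7,8} → only 4 remains.
(6,6) = 8: row 6 has {2,3,4,5,6,7,9}; col 6 has {1,3,4,5}; box has {1,3,4,5,7,9} → only 8 remains.
(6,9) = 1: row 6 has {2,3,4,5,6,7,8,9}; col 9 has {2,3,4,5,6}; box has {2,3,4,5,6,9} → only 1 remains.
(7,4) = 6: row 7 has {1,2,3,4,5,8}; col 4 has {1,3,5,7,8,9}; box has {1,3,4,5,7,8} → only 6 remains.
(7,7) = 7: row 7 has {1,2,3,4,5,6,8}; col 7 has {1,3,5,6,9}; box has {1,2,3,5,6,8} → only 7 remains.
(8,5) = 9: row 8 has {1,2,3,4,5,6,7}; col 5 has {1,3,4,7,8}; box has {1,3,4,5,6,7,8} → only 9 remains.
(9,4) = 2: row 9 has {3,5,8}; col 4 has {1,3,5,6,7,8,9}; box has {1,3,4,5,6,7,8,9} → only 2 remains.
(9,8) = 4: row 9 has {2,3,5,8}; col 8 has {1,2,3,6,8,9}; box has {1,2,3,5,6,7,8} → only 4 remains.
(9,9) = 9: row 9 has {2,3,4,5,8}; col 9 has {1,2,3,4,5,6}; box has {1,2,3,4,5,6,7,8} → only 9 remains.
(1,4) = 4: row 1 has {1,3,9}; col 4 has {1,2,3,5,6,7,8,9}; box has {1,3,8} → only 4 remains.
(2,2) = 6: row 2 has {1,3,8,9}; col 2 has {2,3,4,5,7,9}; box has {1,3,9} → only 6 remains.
(3,2) = 8: row 3 has {1,3,6}; col 2 has {2,3,4,5,6,7,9}; box has {1,3,6,9} → only 8 remains.
(4,3) = 9: row 4 has {1,2,3,4,5,6}; col 3 has {1,2,3,5,8}; box has {1,2,3,4,5,6,7,8} → only 9 remains.
(4,7) = 8: row 4 has {1,2,3,4,5,6,9}; col 7 has {1,3,5,6,7,9}; box has {1,2,3,4,5,6,9} → only 8 remains.
(4,9) = 7: row 4 has {1,2,3,4,5,6,8,9}; col 9 has {1,2,3,4,5,6,9}; box has {1,2,3,4,5,6,8,9} → only 7 remains.
(7,1) = 9: row 7 has {1,2,3,4,5,6,7,8}; col 1 has {1,3,4,6}; box has {2,3,4,5} → only 9 remains.
(8,1) = 8: row 8 has {1,2,3,4,5,6,7,9}; col 1 has {1,3,4,6,9}; box has {2,3,4,5,9} → only 8 remains.
(9,1) = 7: row 9 has {2,3,4,5,8,9}; col 1 has {1,3,4,6,8,9}; box has {2,3,4,5,8,9} → only 7 remains.
(9,2) = 1: row 9 has {2,3,4,5,7,8,9}; col 2 has {2,3,4,5,6,7,8,9}; box has {2,3,4,5,7,8,9} → only 1 remains.
(9,3) = 6: row 9 has {1,2,3,4,5,7,8,9}; col 3 has {1,2,3,5,8,9}; box has {1,2,3,4,5,7,8,9} → only 6 remains.
(1,7) = 2: row 1 has {1,3,4,9}; col 7 has {1,3,5,6,7,8,9}; box has {1,3,6,9} → only 2 remains.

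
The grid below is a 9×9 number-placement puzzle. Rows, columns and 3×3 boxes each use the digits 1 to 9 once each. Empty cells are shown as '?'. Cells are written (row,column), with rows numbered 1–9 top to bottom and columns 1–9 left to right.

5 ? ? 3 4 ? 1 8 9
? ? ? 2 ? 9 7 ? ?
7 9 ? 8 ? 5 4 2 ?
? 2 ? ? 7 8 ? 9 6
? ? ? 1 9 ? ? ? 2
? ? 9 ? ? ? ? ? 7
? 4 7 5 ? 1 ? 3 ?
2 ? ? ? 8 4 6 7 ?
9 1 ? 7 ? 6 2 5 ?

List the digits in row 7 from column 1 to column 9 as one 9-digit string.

647521938

(1,2) = 6 (sole candidate).
(1,3) = 2 (sole candidate).
(1,6) = 7 (sole candidate).
(2,8) = 6 (sole candidate).
(3,9) = 3 (sole candidate).
(4,4) = 4 (sole candidate).
(5,6) = 3 (sole candidate).
(5,8) = 4 (sole candidate).
(6,4) = 6 (sole candidate).
(6,6) = 2 (sole candidate).
(6,8) = 1 (sole candidate).
(7,5) = 2: row 7 has {1,3,4,5,7}; col 5 has {4,7,8,9}; box has {1,4,5,6,7,8} → only 2 remains.
(7,9) = 8: row 7 has {1,2,3,4,5,7}; col 9 has {2,3,6,7,9}; box has {2,3,5,6,7} → only 8 remains.
(8,4) = 9 (sole candidate).
(8,9) = 1 (sole candidate).
(9,5) = 3 (sole candidate).
(9,9) = 4 (sole candidate).
(2,5) = 1 (sole candidate).
(2,9) = 5 (sole candidate).
(3,3) = 1 (sole candidate).
(3,5) = 6 (sole candidate).
(6,5) = 5 (sole candidate).
(7,1) = 6: row 7 has {1,2,3,4,5,7,8}; col 1 has {2,5,7,9}; box has {1,2,4,7,9} → only 6 remains.
(7,7) = 9: row 7 has {1,2,3,4,5,6,7,8}; col 7 has {1,2,4,6,7}; box has {1,2,3,4,5,6,7,8} → only 9 remains.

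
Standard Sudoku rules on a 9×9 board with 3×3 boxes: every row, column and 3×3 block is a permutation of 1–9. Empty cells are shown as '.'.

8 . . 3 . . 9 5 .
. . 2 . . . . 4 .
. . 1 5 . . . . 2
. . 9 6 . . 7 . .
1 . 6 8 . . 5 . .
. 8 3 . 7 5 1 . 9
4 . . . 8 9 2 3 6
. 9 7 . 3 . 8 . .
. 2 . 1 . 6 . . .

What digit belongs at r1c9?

1

r1c3 = 4: row 1 has {3,5,8,9}; col 3 has {1,2,3,6,7,9}; box has {1,2,8} → only 4 remains.
r5c8 = 2: row 5 has {1,5,6,8}; col 8 has {3,4,5}; box has {1,5,7,9} → only 2 remains.
r6c1 = 2: row 6 has {1,3,5,7,8,9}; col 1 has {1,4,8}; box has {1,3,6,8,9} → only 2 remains.
r6c4 = 4: row 6 has {1,2,3,5,7,8,9}; col 4 has {1,3,5,6,8}; box has {5,6,7,8} → only 4 remains.
r6c8 = 6: row 6 has {1,2,3,4,5,7,8,9}; col 8 has {2,3,4,5}; box has {1,2,5,7,9} → only 6 remains.
r7c3 = 5: row 7 has {2,3,4,6,8,9}; col 3 has {1,2,3,4,6,7,9}; box has {2,4,7,9} → only 5 remains.
r7c4 = 7: row 7 has {2,3,4,5,6,8,9}; col 4 has {1,3,4,5,6,8}; box has {1,3,6,8,9} → only 7 remains.
r8c1 = 6: row 8 has {3,7,8,9}; col 1 has {1,2,4,8}; box has {2,4,5,7,9} → only 6 remains.
r8c4 = 2: row 8 has {3,6,7,8,9}; col 4 has {1,3,4,5,6,7,8}; box has {1,3,6,7,8,9} → only 2 remains.
r8c6 = 4: row 8 has {2,3,6,7,8,9}; col 6 has {5,6,9}; box has {1,2,3,6,7,8,9} → only 4 remains.
r8c8 = 1: row 8 has {2,3,4,6,7,8,9}; col 8 has {2,3,4,5,6}; box has {2,3,6,8} → only 1 remains.
r8c9 = 5: row 8 has {1,2,3,4,6,7,8,9}; col 9 has {2,6,9}; box has {1,2,3,6,8} → only 5 remains.
r9c1 = 3: row 9 has {1,2,6}; col 1 has {1,2,4,6,8}; box has {2,4,5,6,7,9} → only 3 remains.
r9c3 = 8: row 9 has {1,2,3,6}; col 3 has {1,2,3,4,5,6,7,9}; box has {2,3,4,5,6,7,9} → only 8 remains.
r9c5 = 5: row 9 has {1,2,3,6,8}; col 5 has {3,7,8}; box has {1,2,3,4,6,7,8,9} → only 5 remains.
r9c7 = 4: row 9 has {1,2,3,5,6,8}; col 7 has {1,2,5,7,8,9}; box has {1,2,3,5,6,8} → only 4 remains.
r9c9 = 7: row 9 has {1,2,3,4,5,6,8}; col 9 has {2,5,6,9}; box has {1,2,3,4,5,6,8} → only 7 remains.
r1c9 = 1: row 1 has {3,4,5,8,9}; col 9 has {2,5,6,7,9}; box has {2,4,5,9} → only 1 remains.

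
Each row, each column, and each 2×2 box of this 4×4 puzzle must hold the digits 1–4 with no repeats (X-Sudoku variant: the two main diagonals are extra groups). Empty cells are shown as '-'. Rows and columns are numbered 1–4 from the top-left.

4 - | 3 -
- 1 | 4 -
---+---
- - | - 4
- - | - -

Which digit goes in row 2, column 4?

2

row 1, column 2 = 2 (sole candidate).
row 1, column 4 = 1 (sole candidate).
row 2, column 1 = 3 (sole candidate).
row 2, column 4 = 2: row 2 has {1,3,4}; col 4 has {1,4}; box has {1,3,4} → only 2 remains.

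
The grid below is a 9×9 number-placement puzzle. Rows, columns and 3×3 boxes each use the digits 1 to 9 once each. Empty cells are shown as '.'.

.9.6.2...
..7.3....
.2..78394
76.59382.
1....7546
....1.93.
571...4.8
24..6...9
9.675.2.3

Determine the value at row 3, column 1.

6

row 1, column 5 = 4: row 1 has {2,6,9}; col 5 has {1,3,5,6,7,9}; box has {2,3,6,7,8} → only 4 remains.
row 3, column 1 = 6: row 3 has {2,3,4,7,8,9}; col 1 has {1,2,5,7,9}; box has {2,7,9} → only 6 remains.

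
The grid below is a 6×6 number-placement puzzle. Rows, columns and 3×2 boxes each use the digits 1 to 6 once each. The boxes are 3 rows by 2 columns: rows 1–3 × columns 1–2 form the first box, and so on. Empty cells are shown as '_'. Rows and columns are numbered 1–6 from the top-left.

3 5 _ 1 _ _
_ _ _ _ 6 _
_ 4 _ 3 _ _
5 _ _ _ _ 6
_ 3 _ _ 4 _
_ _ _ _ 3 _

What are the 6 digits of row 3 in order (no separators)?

r1c5 = 2 (sole candidate).
r1c6 = 4 (sole candidate).
r4c5 = 1 (sole candidate).
r1c3 = 6 (sole candidate).
r3c5 = 5: row 3 has {3,4}; col 5 has {1,2,3,4,6}; box has {2,4,6} → only 5 remains.
r3c6 = 1: row 3 has {3,4,5}; col 6 has {4,6}; box has {2,4,5,6} → only 1 remains.
r4c2 = 2 (sole candidate).
r4c4 = 4 (sole candidate).
r2c2 = 1 (sole candidate).
r2c6 = 3 (sole candidate).
r3c3 = 2: row 3 has {1,3,4,5}; col 3 has {6}; box has {1,3,6} → only 2 remains.
r4c3 = 3 (sole candidate).
r6c2 = 6 (sole candidate).
r2c1 = 2 (sole candidate).
r2c4 = 5 (sole candidate).
r3c1 = 6: row 3 has {1,2,3,4,5}; col 1 has {2,3,5}; box has {1,2,3,4,5} → only 6 remains.

642351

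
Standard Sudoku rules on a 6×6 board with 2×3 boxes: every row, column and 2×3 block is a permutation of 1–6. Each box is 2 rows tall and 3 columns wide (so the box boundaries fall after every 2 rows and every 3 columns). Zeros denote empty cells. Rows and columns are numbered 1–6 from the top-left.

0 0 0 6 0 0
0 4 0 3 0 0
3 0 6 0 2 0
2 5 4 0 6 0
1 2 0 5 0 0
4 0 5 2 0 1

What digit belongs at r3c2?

1

r1c1 = 5 (sole candidate).
r2c1 = 6 (sole candidate).
r3c2 = 1: row 3 has {2,3,6}; col 2 has {2,4,5}; box has {2,3,4,5,6} → only 1 remains.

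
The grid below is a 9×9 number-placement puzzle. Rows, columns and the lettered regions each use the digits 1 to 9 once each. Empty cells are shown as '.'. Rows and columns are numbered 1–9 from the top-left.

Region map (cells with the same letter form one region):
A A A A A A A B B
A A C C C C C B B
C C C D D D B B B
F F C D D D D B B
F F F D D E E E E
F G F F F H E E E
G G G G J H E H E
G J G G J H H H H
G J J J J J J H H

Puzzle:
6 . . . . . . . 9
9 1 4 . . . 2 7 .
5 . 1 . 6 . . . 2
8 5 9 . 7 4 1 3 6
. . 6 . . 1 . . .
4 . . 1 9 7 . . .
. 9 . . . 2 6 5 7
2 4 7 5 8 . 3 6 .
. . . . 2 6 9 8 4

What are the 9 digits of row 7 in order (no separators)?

398412657

R2C5 = 3 (sole candidate).
R2C6 = 8 (sole candidate).
R2C9 = 5 (sole candidate).
R3C2 = 7 (sole candidate).
R3C8 = 4 (sole candidate).
R4C4 = 2 (sole candidate).
R5C5 = 5 (sole candidate).
R6C8 = 2 (sole candidate).
R7C5 = 1: row 7 has {2,5,6,7,9}; col 5 has {2,3,5,6,7,8,9}; region has {2,4,6,8,9} → only 1 remains.
R8C6 = 9 (sole candidate).
R8C9 = 1 (sole candidate).
R9C2 = 3 (sole candidate).
R9C3 = 5 (sole candidate).
R9C4 = 7 (sole candidate).
R1C5 = 4 (sole candidate).
R1C8 = 1 (sole candidate).
R2C4 = 6 (sole candidate).
R3C6 = 3 (sole candidate).
R3C7 = 8 (sole candidate).
R5C2 = 2 (sole candidate).
R5C7 = 4 (sole candidate).
R5C8 = 9 (sole candidate).
R6C3 = 3 (sole candidate).
R6C7 = 5 (sole candidate).
R6C9 = 8 (sole candidate).
R7C1 = 3: row 7 has {1,2,5,6,7,9}; col 1 has {2,4,5,6,8,9}; region has {2,5,7,9} → only 3 remains.
R7C3 = 8: row 7 has {1,2,3,5,6,7,9}; col 3 has {1,3,4,5,6,7,9}; region has {2,3,5,7,9} → only 8 remains.
R7C4 = 4: row 7 has {1,2,3,5,6,7,8,9}; col 4 has {1,2,5,6,7}; region has {2,3,5,7,8,9} → only 4 remains.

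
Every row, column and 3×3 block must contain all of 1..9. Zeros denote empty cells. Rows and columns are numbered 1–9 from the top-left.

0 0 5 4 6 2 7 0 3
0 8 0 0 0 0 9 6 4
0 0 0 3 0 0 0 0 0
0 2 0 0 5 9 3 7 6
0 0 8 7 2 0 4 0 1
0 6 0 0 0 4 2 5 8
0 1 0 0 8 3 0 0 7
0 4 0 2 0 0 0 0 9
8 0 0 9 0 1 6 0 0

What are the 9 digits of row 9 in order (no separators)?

R1C2 = 9: row 1 has {2,3,4,5,6,7}; col 2 has {1,2,4,6,8}; box has {5,8} → only 9 remains.
R3C2 = 7: row 3 has {3}; col 2 has {1,2,4,6,8,9}; box has {5,8,9} → only 7 remains.
R5C6 = 6: row 5 has {1,2,4,7,8}; col 6 has {1,2,3,4,9}; box has {2,4,5,7,9} → only 6 remains.
R5C8 = 9: row 5 has {1,2,4,6,7,8}; col 8 has {5,6,7}; box has {1,2,3,4,5,6,7,8} → only 9 remains.
R6C4 = 1: row 6 has {2,4,5,6,8}; col 4 has {2,3,4,7,9}; box has {2,4,5,6,7,9} → only 1 remains.
R6C5 = 3: row 6 has {1,2,4,5,6,8}; col 5 has {2,5,6,8}; box has {1,2,4,5,6,7,9} → only 3 remains.
R7C7 = 5: row 7 has {1,3,7,8}; col 7 has {2,3,4,6,7,9}; box has {6,7,9} → only 5 remains.
R8C5 = 7: row 8 has {2,4,9}; col 5 has {2,3,5,6,8}; box has {1,2,3,8,9} → only 7 remains.
R8C6 = 5: row 8 has {2,4,7,9}; col 6 has {1,2,3,4,6,9}; box has {1,2,3,7,8,9} → only 5 remains.
R9C5 = 4: row 9 has {1,6,8,9}; col 5 has {2,3,5,6,7,8}; box has {1,2,3,5,7,8,9} → only 4 remains.
R9C9 = 2: row 9 has {1,4,6,8,9}; col 9 has {1,3,4,6,7,8,9}; box has {5,6,7,9} → only 2 remains.
R1C1 = 1: row 1 has {2,3,4,5,6,7,9}; col 1 has {8}; box has {5,7,8,9} → only 1 remains.
R1C8 = 8: row 1 has {1,2,3,4,5,6,7,9}; col 8 has {5,6,7,9}; box has {3,4,6,7,9} → only 8 remains.
R2C4 = 5: row 2 has {4,6,8,9}; col 4 has {1,2,3,4,7,9}; box has {2,3,4,6} → only 5 remains.
R2C5 = 1: row 2 has {4,5,6,8,9}; col 5 has {2,3,4,5,6,7,8}; box has {2,3,4,5,6} → only 1 remains.
R2C6 = 7: row 2 has {1,4,5,6,8,9}; col 6 has {1,2,3,4,5,6,9}; box has {1,2,3,4,5,6} → only 7 remains.
R3C5 = 9: row 3 has {3,7}; col 5 has {1,2,3,4,5,6,7,8}; box has {1,2,3,4,5,6,7} → only 9 remains.
R3C6 = 8: row 3 has {3,7,9}; col 6 has {1,2,3,4,5,6,7,9}; box has {1,2,3,4,5,6,7,9} → only 8 remains.
R3C7 = 1: row 3 has {3,7,8,9}; col 7 has {2,3,4,5,6,7,9}; box has {3,4,6,7,8,9} → only 1 remains.
R3C8 = 2: row 3 has {1,3,7,8,9}; col 8 has {5,6,7,8,9}; box has {1,3,4,6,7,8,9} → only 2 remains.
R3C9 = 5: row 3 has {1,2,3,7,8,9}; col 9 has {1,2,3,4,6,7,8,9}; box has {1,2,3,4,6,7,8,9} → only 5 remains.
R4C1 = 4: row 4 has {2,3,5,6,7,9}; col 1 has {1,8}; box has {2,6,8} → only 4 remains.
R4C3 = 1: row 4 has {2,3,4,5,6,7,9}; col 3 has {5,8}; box has {2,4,6,8} → only 1 remains.
R4C4 = 8: row 4 has {1,2,3,4,5,6,7,9}; col 4 has {1,2,3,4,5,7,9}; box has {1,2,3,4,5,6,7,9} → only 8 remains.
R7C4 = 6: row 7 has {1,3,5,7,8}; col 4 has {1,2,3,4,5,7,8,9}; box has {1,2,3,4,5,7,8,9} → only 6 remains.
R7C8 = 4: row 7 has {1,3,5,6,7,8}; col 8 has {2,5,6,7,8,9}; box has {2,5,6,7,9} → only 4 remains.
R8C7 = 8: row 8 has {2,4,5,7,9}; col 7 has {1,2,3,4,5,6,7,9}; box has {2,4,5,6,7,9} → only 8 remains.
R9C8 = 3: row 9 has {1,2,4,6,8,9}; col 8 has {2,4,5,6,7,8,9}; box has {2,4,5,6,7,8,9} → only 3 remains.
R3C1 = 6: row 3 has {1,2,3,5,7,8,9}; col 1 has {1,4,8}; box has {1,5,7,8,9} → only 6 remains.
R3C3 = 4: row 3 has {1,2,3,5,6,7,8,9}; col 3 has {1,5,8}; box has {1,5,6,7,8,9} → only 4 remains.
R8C1 = 3: row 8 has {2,4,5,7,8,9}; col 1 has {1,4,6,8}; box has {1,4,8} → only 3 remains.
R8C3 = 6: row 8 has {2,3,4,5,7,8,9}; col 3 has {1,4,5,8}; box has {1,3,4,8} → only 6 remains.
R8C8 = 1: row 8 has {2,3,4,5,6,7,8,9}; col 8 has {2,3,4,5,6,7,8,9}; box has {2,3,4,5,6,7,8,9} → only 1 remains.
R9C2 = 5: row 9 has {1,2,3,4,6,8,9}; col 2 has {1,2,4,6,7,8,9}; box has {1,3,4,6,8} → only 5 remains.
R9C3 = 7: row 9 has {1,2,3,4,5,6,8,9}; col 3 has {1,4,5,6,8}; box has {1,3,4,5,6,8} → only 7 remains.

857941632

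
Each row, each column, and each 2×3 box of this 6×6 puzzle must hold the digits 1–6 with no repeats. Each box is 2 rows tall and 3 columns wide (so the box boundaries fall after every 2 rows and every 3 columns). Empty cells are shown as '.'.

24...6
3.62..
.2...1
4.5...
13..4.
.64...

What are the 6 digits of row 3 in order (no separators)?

623451

row 1, column 3 = 1 (sole candidate).
row 2, column 2 = 5 (sole candidate).
row 2, column 5 = 1 (sole candidate).
row 2, column 6 = 4 (sole candidate).
row 3, column 1 = 6: row 3 has {1,2}; col 1 has {1,2,3,4}; box has {2,4,5} → only 6 remains.
row 3, column 3 = 3: row 3 has {1,2,6}; col 3 has {1,4,5,6}; box has {2,4,5,6} → only 3 remains.
row 3, column 5 = 5: row 3 has {1,2,3,6}; col 5 has {1,4}; box has {1} → only 5 remains.
row 4, column 2 = 1 (sole candidate).
row 5, column 3 = 2 (sole candidate).
row 5, column 6 = 5 (sole candidate).
row 6, column 1 = 5 (sole candidate).
row 1, column 5 = 3 (sole candidate).
row 3, column 4 = 4: row 3 has {1,2,3,5,6}; col 4 has {2}; box has {1,5} → only 4 remains.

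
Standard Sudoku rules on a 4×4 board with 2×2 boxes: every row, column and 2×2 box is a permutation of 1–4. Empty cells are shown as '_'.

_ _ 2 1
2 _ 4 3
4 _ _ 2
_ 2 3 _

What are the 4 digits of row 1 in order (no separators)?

R1C1 = 3: row 1 has {1,2}; col 1 has {2,4}; box has {2} → only 3 remains.
R1C2 = 4: row 1 has {1,2,3}; col 2 has {2}; box has {2,3} → only 4 remains.

3421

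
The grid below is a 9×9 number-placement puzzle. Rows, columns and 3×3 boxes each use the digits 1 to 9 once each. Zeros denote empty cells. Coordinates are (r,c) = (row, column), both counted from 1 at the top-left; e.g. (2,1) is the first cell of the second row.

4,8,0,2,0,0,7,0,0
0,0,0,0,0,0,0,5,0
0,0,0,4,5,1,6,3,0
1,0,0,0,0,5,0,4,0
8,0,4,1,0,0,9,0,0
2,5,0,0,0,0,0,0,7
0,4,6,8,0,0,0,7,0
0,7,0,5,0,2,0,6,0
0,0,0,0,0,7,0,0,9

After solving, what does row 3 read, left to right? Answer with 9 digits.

792451638

(1,9) = 1 (sole candidate).
(5,8) = 2 (sole candidate).
(1,8) = 9 (sole candidate).
(1,3) = 5 (hidden single in row 1).
(3,9) = 8: in row 3, 8 can only go here (every other open cell in that row sees an 8).
(4,5) = 2 (hidden single in row 4).
(4,7) = 8 (hidden single in row 4).
(6,8) = 1 (sole candidate).
(9,8) = 8 (sole candidate).
(6,7) = 3 (sole candidate).
(4,9) = 6 (sole candidate).
(5,9) = 5 (sole candidate).
(6,3) = 9 (sole candidate).
(6,4) = 6 (sole candidate).
(9,4) = 3 (sole candidate).
(4,2) = 3 (sole candidate).
(4,3) = 7 (sole candidate).
(4,4) = 9 (sole candidate).
(5,2) = 6 (sole candidate).
(5,6) = 3 (sole candidate).
(7,6) = 9 (sole candidate).
(9,1) = 5 (sole candidate).
(1,6) = 6 (sole candidate).
(2,4) = 7 (sole candidate).
(2,6) = 8 (sole candidate).
(3,3) = 2: row 3 has {1,3,4,5,6,8}; col 3 has {4,5,6,7,9}; box has {4,5,8} → only 2 remains.
(5,5) = 7 (sole candidate).
(6,6) = 4 (sole candidate).
(7,1) = 3 (sole candidate).
(7,5) = 1 (sole candidate).
(7,9) = 2 (sole candidate).
(8,1) = 9 (sole candidate).
(8,5) = 4 (sole candidate).
(8,7) = 1 (sole candidate).
(8,9) = 3 (sole candidate).
(9,3) = 1 (sole candidate).
(9,5) = 6 (sole candidate).
(9,7) = 4 (sole candidate).
(1,5) = 3 (sole candidate).
(2,1) = 6 (sole candidate).
(2,3) = 3 (sole candidate).
(2,5) = 9 (sole candidate).
(2,7) = 2 (sole candidate).
(2,9) = 4 (sole candidate).
(3,1) = 7: row 3 has {1,2,3,4,5,6,8}; col 1 has {1,2,3,4,5,6,8,9}; box has {2,3,4,5,6,8} → only 7 remains.
(3,2) = 9: row 3 has {1,2,3,4,5,6,7,8}; col 2 has {3,4,5,6,7,8}; box has {2,3,4,5,6,7,8} → only 9 remains.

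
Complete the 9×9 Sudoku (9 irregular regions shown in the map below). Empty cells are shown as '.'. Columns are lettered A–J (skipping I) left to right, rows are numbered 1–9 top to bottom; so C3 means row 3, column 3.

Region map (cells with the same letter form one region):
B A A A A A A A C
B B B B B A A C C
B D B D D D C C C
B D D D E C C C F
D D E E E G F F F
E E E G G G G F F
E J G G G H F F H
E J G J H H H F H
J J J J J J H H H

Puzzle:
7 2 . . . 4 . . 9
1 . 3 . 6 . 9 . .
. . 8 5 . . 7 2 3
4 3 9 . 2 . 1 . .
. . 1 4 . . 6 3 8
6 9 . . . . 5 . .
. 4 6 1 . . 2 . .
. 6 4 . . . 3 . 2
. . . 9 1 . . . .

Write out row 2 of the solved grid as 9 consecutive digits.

C1 = 5 (sole candidate).
G1 = 8 (sole candidate).
B2 = 5: row 2 has {1,3,6,9}; col 2 has {2,3,4,6,9}; region has {1,3,4,6,7,8} → only 5 remains.
D2 = 2: row 2 has {1,3,5,6,9}; col 4 has {1,4,5,9}; region has {1,3,4,5,6,7,8} → only 2 remains.
F2 = 7: row 2 has {1,2,3,5,6,9}; col 6 has {4}; region has {2,4,5,8,9} → only 7 remains.
J2 = 4: row 2 has {1,2,3,5,6,7,9}; col 9 has {2,3,8,9}; region has {1,2,3,7,9} → only 4 remains.
A3 = 9 (sole candidate).
B3 = 1 (sole candidate).
E3 = 4 (sole candidate).
F3 = 6 (sole candidate).
A5 = 2 (sole candidate).
B5 = 7 (sole candidate).
E5 = 5 (sole candidate).
F5 = 9 (sole candidate).
C6 = 7 (sole candidate).
J6 = 1 (sole candidate).
A8 = 8 (sole candidate).
D8 = 7 (sole candidate).
E8 = 9 (sole candidate).
H8 = 5 (sole candidate).
B9 = 8 (sole candidate).
C9 = 2 (sole candidate).
G9 = 4 (sole candidate).
E1 = 3 (sole candidate).
H2 = 8: row 2 has {1,2,3,4,5,6,7,9}; col 8 has {2,3,5}; region has {1,2,3,4,7,9} → only 8 remains.

153267984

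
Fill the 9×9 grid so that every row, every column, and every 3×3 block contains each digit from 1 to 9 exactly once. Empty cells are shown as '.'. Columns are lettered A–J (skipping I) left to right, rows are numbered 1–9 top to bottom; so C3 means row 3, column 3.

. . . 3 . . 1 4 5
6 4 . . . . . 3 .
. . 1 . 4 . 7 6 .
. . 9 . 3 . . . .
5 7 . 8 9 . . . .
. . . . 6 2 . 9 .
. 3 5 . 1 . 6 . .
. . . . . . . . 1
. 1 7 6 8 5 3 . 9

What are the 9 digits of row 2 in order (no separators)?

B6 = 8: row 6 has {2,6,9}; col 2 has {1,3,4,7}; box has {5,7,9} → only 8 remains.
H9 = 2: row 9 has {1,3,5,6,7,8,9}; col 8 has {3,4,6,9}; box has {1,3,6,9} → only 2 remains.
H5 = 1: row 5 has {5,7,8,9}; col 8 has {2,3,4,6,9}; box has {9} → only 1 remains.
A9 = 4: row 9 has {1,2,3,5,6,7,8,9}; col 1 has {5,6}; box has {1,3,5,7} → only 4 remains.
F5 = 4: row 5 has {1,5,7,8,9}; col 6 has {2,5}; box has {2,3,6,8,9} → only 4 remains.
G5 = 2: row 5 has {1,4,5,7,8,9}; col 7 has {1,3,6,7}; box has {1,9} → only 2 remains.
F1 = 6: in row 1, 6 can only go here (every other open cell in that row sees a 6).
A3 = 3: in row 3, 3 can only go here (every other open cell in that row sees a 3).
A6 = 1: row 6 has {2,6,8,9}; col 1 has {3,4,5,6}; box has {5,7,8,9} → only 1 remains.
A4 = 2: row 4 has {3,9}; col 1 has {1,3,4,5,6}; box has {1,5,7,8,9} → only 2 remains.
B4 = 6: row 4 has {2,3,9}; col 2 has {1,3,4,7,8}; box has {1,2,5,7,8,9} → only 6 remains.
C5 = 3: row 5 has {1,2,4,5,7,8,9}; col 3 has {1,5,7,9}; box has {1,2,5,6,7,8,9} → only 3 remains.
J5 = 6: row 5 has {1,2,3,4,5,7,8,9}; col 9 has {1,5,9}; box has {1,2,9} → only 6 remains.
C6 = 4: row 6 has {1,2,6,8,9}; col 3 has {1,3,5,7,9}; box has {1,2,3,5,6,7,8,9} → only 4 remains.
G6 = 5: row 6 has {1,2,4,6,8,9}; col 7 has {1,2,3,6,7}; box has {1,2,6,9} → only 5 remains.
D6 = 7: row 6 has {1,2,4,5,6,8,9}; col 4 has {3,6,8}; box has {2,3,4,6,8,9} → only 7 remains.
J6 = 3: row 6 has {1,2,4,5,6,7,8,9}; col 9 has {1,5,6,9}; box has {1,2,5,6,9} → only 3 remains.
F4 = 1: row 4 has {2,3,6,9}; col 6 has {2,4,5,6}; box has {2,3,4,6,7,8,9} → only 1 remains.
D4 = 5: row 4 has {1,2,3,6,9}; col 4 has {3,6,7,8}; box has {1,2,3,4,6,7,8,9} → only 5 remains.
D2 = 1: in row 2, 1 can only go here (every other open cell in that row sees a 1).
E2 = 5: in row 2, 5 can only go here (every other open cell in that row sees a 5).
F2 = 7: in row 2, 7 can only go here (every other open cell in that row sees a 7).
E1 = 2: row 1 has {1,3,4,5,6}; col 5 has {1,3,4,5,6,8,9}; box has {1,3,4,5,6,7} → only 2 remains.
D3 = 9: row 3 has {1,3,4,6,7}; col 4 has {1,3,5,6,7,8}; box has {1,2,3,4,5,6,7} → only 9 remains.
F3 = 8: row 3 has {1,3,4,6,7,9}; col 6 has {1,2,4,5,6,7}; box has {1,2,3,4,5,6,7,9} → only 8 remains.
J3 = 2: row 3 has {1,3,4,6,7,8,9}; col 9 has {1,3,5,6,9}; box has {1,3,4,5,6,7} → only 2 remains.
F7 = 9: row 7 has {1,3,5,6}; col 6 has {1,2,4,5,6,7,8}; box has {1,5,6,8} → only 9 remains.
E8 = 7: row 8 has {1}; col 5 has {1,2,3,4,5,6,8,9}; box has {1,5,6,8,9} → only 7 remains.
F8 = 3: row 8 has {1,7}; col 6 has {1,2,4,5,6,7,8,9}; box has {1,5,6,7,8,9} → only 3 remains.
B1 = 9: row 1 has {1,2,3,4,5,6}; col 2 has {1,3,4,6,7,8}; box has {1,3,4,6} → only 9 remains.
C1 = 8: row 1 has {1,2,3,4,5,6,9}; col 3 has {1,3,4,5,7,9}; box has {1,3,4,6,9} → only 8 remains.
C2 = 2: row 2 has {1,3,4,5,6,7}; col 3 has {1,3,4,5,7,8,9}; box has {1,3,4,6,8,9} → only 2 remains.
J2 = 8: row 2 has {1,2,3,4,5,6,7}; col 9 has {1,2,3,5,6,9}; box has {1,2,3,4,5,6,7} → only 8 remains.
B3 = 5: row 3 has {1,2,3,4,6,7,8,9}; col 2 has {1,3,4,6,7,8,9}; box has {1,2,3,4,6,8,9} → only 5 remains.
A7 = 8: row 7 has {1,3,5,6,9}; col 1 has {1,2,3,4,5,6}; box has {1,3,4,5,7} → only 8 remains.
H7 = 7: row 7 has {1,3,5,6,8,9}; col 8 has {1,2,3,4,6,9}; box has {1,2,3,6,9} → only 7 remains.
J7 = 4: row 7 has {1,3,5,6,7,8,9}; col 9 has {1,2,3,5,6,8,9}; box has {1,2,3,6,7,9} → only 4 remains.
A8 = 9: row 8 has {1,3,7}; col 1 has {1,2,3,4,5,6,8}; box has {1,3,4,5,7,8} → only 9 remains.
B8 = 2: row 8 has {1,3,7,9}; col 2 has {1,3,4,5,6,7,8,9}; box has {1,3,4,5,7,8,9} → only 2 remains.
C8 = 6: row 8 has {1,2,3,7,9}; col 3 has {1,2,3,4,5,7,8,9}; box has {1,2,3,4,5,7,8,9} → only 6 remains.
D8 = 4: row 8 has {1,2,3,6,7,9}; col 4 has {1,3,5,6,7,8,9}; box has {1,3,5,6,7,8,9} → only 4 remains.
G8 = 8: row 8 has {1,2,3,4,6,7,9}; col 7 has {1,2,3,5,6,7}; box has {1,2,3,4,6,7,9} → only 8 remains.
H8 = 5: row 8 has {1,2,3,4,6,7,8,9}; col 8 has {1,2,3,4,6,7,9}; box has {1,2,3,4,6,7,8,9} → only 5 remains.
A1 = 7: row 1 has {1,2,3,4,5,6,8,9}; col 1 has {1,2,3,4,5,6,8,9}; box has {1,2,3,4,5,6,8,9} → only 7 remains.
G2 = 9: row 2 has {1,2,3,4,5,6,7,8}; col 7 has {1,2,3,5,6,7,8}; box has {1,2,3,4,5,6,7,8} → only 9 remains.

642157938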